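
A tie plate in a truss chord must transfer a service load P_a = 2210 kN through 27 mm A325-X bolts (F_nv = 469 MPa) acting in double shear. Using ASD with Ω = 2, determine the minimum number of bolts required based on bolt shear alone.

A_b = π·27²/4 = 572.6 mm².
Per-bolt allowable strength R_n/Ω = 469 × 572.6 × 2 / 1000 / 2 = 268.5 kN.
n ≥ 2210 / 268.5 = 8.23 → use 9 bolts.

9 bolts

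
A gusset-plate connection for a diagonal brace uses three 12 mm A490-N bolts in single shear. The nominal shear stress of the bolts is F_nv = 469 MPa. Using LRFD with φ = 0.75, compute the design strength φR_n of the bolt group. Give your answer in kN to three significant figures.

A_b = π × 12² / 4 = 113.1 mm².
R_n = F_nv · A_b · n · n_s = 469 × 113.1 × 3 × 1 / 1000 = 159.1 kN.
Design strength φR_n = 0.75 × 159.1 = 119 kN.

119 kN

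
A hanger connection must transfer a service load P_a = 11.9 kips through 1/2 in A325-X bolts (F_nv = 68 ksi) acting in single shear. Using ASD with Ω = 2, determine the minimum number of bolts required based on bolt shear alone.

A_b = π·0.5²/4 = 0.1963 in².
Per-bolt allowable strength R_n/Ω = 68 × 0.1963 × 1 / 2 = 6.676 kips.
n ≥ 11.9 / 6.676 = 1.783 → use 2 bolts.

2 bolts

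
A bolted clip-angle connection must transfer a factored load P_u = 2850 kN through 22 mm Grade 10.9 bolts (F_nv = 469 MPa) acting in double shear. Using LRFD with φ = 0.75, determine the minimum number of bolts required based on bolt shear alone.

11 bolts

A_b = π·22²/4 = 380.1 mm².
Per-bolt design strength φR_n = 0.75 × 469 × 380.1 × 2 / 1000 = 267.4 kN.
n ≥ 2850 / 267.4 = 10.66 → use 11 bolts.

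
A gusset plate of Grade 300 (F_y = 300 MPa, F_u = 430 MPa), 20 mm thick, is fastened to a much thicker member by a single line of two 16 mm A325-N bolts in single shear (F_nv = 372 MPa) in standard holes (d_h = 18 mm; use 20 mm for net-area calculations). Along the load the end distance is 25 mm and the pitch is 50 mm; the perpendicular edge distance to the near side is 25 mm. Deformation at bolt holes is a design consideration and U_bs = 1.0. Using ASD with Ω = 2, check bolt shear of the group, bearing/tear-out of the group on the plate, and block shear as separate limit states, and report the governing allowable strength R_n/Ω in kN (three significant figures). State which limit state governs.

74.8 kN (bolt shear governs)

Bolt shear: A_b = π·16²/4 = 201.1 mm²; R_n = 372 × 201.1 × 2 × 1 / 1000 = 149.6 kN → 149.6 / 2 = 74.8 kN.
Bearing: edge l_c = 16, r_n = 165.1 kN; interior l_c = 32, r_n = 330.2 kN; R_n = 165.1 + 1·330.2 = 495.4 kN → 248 kN.
Block shear: A_gv = 1500, A_nv = 900, A_nt = 300 mm²; R_n = min(0.6F_uA_nv, 0.6F_yA_gv) + U_bs·F_u·A_nt = 361.2 kN → 181 kN.
Bolt shear governs: 74.8 kN.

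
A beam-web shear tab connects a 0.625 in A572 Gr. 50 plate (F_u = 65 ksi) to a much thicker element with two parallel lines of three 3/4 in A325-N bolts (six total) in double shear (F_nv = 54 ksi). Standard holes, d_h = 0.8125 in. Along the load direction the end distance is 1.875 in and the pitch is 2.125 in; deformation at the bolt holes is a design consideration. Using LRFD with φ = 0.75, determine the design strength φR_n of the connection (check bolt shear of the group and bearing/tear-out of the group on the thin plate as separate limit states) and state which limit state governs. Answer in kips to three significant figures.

215 kips (bolt shear governs)

Bolt shear: A_b = π·0.75²/4 = 0.4418 in²; R_n = 54 × 0.4418 × 6 × 2 = 286.3 kips → 0.75 × 286.3 = 215 kips.
Bearing (1.2 l_c t F_u ≤ 2.4 d t F_u): upper limit = 2.4·0.75·0.625·65 = 73.12 kips.
  Edge l_c = 1.875 − 0.8125/2 = 1.469 → r_n = 71.6 kips; interior l_c = 2.125 − 0.8125 = 1.312 → r_n = 63.98 kips.
  R_n,bearing = 2·71.6 + 4·63.98 = 399.1 kips → 0.75 × 399.1 = 299 kips.
Bolt shear governs: 215 kips.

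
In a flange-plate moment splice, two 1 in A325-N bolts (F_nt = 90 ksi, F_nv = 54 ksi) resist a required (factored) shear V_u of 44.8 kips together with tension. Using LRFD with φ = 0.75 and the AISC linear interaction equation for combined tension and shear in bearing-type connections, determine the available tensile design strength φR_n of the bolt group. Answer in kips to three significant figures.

A_b = π·1²/4 = 0.7854 in²; f_rv = 44.8 / (2 × 0.7854) = 28.52 ksi.
F'_nt = 1.3 F_nt − (F_nt / φF_nv) f_rv = 1.3·90 − (90/(0.75·54))·28.52 = 53.62 ksi, capped at F_nt → F'_nt = 53.62 ksi.
R_n = F'_nt · A_b · n = 53.62 × 0.7854 × 2 = 84.23 kips.
Design strength φR_n = 0.75 × 84.23 = 63.2 kips.

63.2 kips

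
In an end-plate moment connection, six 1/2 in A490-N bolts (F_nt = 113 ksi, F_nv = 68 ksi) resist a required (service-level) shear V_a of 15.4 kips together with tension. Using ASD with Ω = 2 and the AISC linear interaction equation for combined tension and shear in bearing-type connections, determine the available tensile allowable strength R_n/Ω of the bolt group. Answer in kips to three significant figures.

A_b = π·0.5²/4 = 0.1963 in²; f_rv = 15.4 / (6 × 0.1963) = 13.07 ksi.
F'_nt = 1.3 F_nt − (Ω F_nt / F_nv) f_rv = 1.3·113 − (2·113/68)·13.07 = 103.5 ksi, capped at F_nt → F'_nt = 103.5 ksi.
R_n = F'_nt · A_b · n = 103.5 × 0.1963 × 6 = 121.9 kips.
Allowable strength R_n/Ω = 121.9 / 2 = 60.9 kips.

60.9 kips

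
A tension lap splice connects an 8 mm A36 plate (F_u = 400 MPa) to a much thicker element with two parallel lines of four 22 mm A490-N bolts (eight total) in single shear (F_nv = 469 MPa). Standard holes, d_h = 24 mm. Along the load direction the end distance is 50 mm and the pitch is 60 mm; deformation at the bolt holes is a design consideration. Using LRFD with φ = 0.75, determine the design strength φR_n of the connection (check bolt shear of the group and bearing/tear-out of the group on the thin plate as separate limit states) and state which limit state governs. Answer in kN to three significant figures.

Bolt shear: A_b = π·22²/4 = 380.1 mm²; R_n = 469 × 380.1 × 8 × 1 / 1000 = 1426 kN → 0.75 × 1426 = 1070 kN.
Bearing (1.2 l_c t F_u ≤ 2.4 d t F_u): upper limit = 2.4·22·8·400 / 1000 = 169 kN.
  Edge l_c = 50 − 24/2 = 38 → r_n = 145.9 kN; interior l_c = 60 − 24 = 36 → r_n = 138.2 kN.
  R_n,bearing = 2·145.9 + 6·138.2 = 1121 kN → 0.75 × 1121 = 841 kN.
Bearing governs: 841 kN.

841 kN (bearing governs)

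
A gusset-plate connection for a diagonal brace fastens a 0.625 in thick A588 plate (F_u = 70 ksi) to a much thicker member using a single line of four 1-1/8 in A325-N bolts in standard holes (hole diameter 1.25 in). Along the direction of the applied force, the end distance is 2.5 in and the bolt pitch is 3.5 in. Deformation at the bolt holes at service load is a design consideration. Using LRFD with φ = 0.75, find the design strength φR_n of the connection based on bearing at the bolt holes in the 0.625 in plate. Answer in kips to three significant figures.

340 kips

Per bolt r_n = 1.2 l_c t F_u ≤ 2.4 d t F_u; upper limit = 2.4 × 1.125 × 0.625 × 70 = 118.1 kips.
Edge bolt: l_c = 2.5 − 1.25/2 = 1.875 in → 1.2 × 1.875 × 0.625 × 70 = 98.44 → r_n = 98.44 kips.
Interior bolts: l_c = 3.5 − 1.25 = 2.25 in → 1.2 × 2.25 × 0.625 × 70 = 118.1 → r_n = 118.1 kips.
R_n = 1 × 98.44 + 3 × 118.1 = 452.8 kips.
Design strength φR_n = 0.75 × 452.8 = 340 kips.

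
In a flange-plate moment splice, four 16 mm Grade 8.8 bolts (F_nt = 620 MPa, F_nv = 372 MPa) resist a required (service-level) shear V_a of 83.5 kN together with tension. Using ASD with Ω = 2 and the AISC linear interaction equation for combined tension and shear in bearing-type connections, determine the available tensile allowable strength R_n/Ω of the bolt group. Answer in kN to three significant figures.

A_b = π·16²/4 = 201.1 mm²; f_rv = 83.5 × 1000 / (4 × 201.1) = 103.8 MPa.
F'_nt = 1.3 F_nt − (Ω F_nt / F_nv) f_rv = 1.3·620 − (2·620/372)·103.8 = 459.9 MPa, capped at F_nt → F'_nt = 459.9 MPa.
R_n = F'_nt · A_b · n = 459.9 × 201.1 × 4 / 1000 = 369.9 kN.
Allowable strength R_n/Ω = 369.9 / 2 = 185 kN.

185 kN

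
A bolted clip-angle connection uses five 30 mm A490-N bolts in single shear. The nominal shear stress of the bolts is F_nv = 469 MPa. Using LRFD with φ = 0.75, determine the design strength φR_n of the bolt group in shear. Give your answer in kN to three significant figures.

1240 kN

A_b = π × 30² / 4 = 706.9 mm².
R_n = F_nv · A_b · n · n_s = 469 × 706.9 × 5 × 1 / 1000 = 1658 kN.
Design strength φR_n = 0.75 × 1658 = 1240 kN.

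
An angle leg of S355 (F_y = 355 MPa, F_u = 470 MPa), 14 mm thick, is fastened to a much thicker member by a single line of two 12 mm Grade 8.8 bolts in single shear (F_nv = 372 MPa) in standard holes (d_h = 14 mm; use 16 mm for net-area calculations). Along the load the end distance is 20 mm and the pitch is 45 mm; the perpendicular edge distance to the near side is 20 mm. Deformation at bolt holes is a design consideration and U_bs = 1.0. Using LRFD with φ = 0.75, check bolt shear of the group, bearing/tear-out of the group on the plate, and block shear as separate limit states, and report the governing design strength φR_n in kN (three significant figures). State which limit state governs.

Bolt shear: A_b = π·12²/4 = 113.1 mm²; R_n = 372 × 113.1 × 2 × 1 / 1000 = 84.14 kN → 0.75 × 84.14 = 63.1 kN.
Bearing: edge l_c = 13, r_n = 102.6 kN; interior l_c = 31, r_n = 189.5 kN; R_n = 102.6 + 1·189.5 = 292.2 kN → 219 kN.
Block shear: A_gv = 910, A_nv = 574, A_nt = 168 mm²; R_n = min(0.6F_uA_nv, 0.6F_yA_gv) + U_bs·F_u·A_nt = 240.8 kN → 181 kN.
Bolt shear governs: 63.1 kN.

63.1 kN (bolt shear governs)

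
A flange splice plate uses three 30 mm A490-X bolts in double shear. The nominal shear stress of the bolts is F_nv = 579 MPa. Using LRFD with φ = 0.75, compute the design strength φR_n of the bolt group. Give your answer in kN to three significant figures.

A_b = π × 30² / 4 = 706.9 mm².
R_n = F_nv · A_b · n · n_s = 579 × 706.9 × 3 × 2 / 1000 = 2456 kN.
Design strength φR_n = 0.75 × 2456 = 1840 kN.

1840 kN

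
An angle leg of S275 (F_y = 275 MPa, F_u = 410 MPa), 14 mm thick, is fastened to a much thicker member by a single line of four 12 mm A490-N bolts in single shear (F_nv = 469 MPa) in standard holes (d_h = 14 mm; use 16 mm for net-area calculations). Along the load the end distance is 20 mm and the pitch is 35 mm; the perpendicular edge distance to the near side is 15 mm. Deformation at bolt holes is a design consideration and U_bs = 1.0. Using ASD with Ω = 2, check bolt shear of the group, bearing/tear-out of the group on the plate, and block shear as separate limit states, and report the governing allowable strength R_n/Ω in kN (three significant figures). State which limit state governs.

106 kN (bolt shear governs)

Bolt shear: A_b = π·12²/4 = 113.1 mm²; R_n = 469 × 113.1 × 4 × 1 / 1000 = 212.2 kN → 212.2 / 2 = 106 kN.
Bearing: edge l_c = 13, r_n = 89.54 kN; interior l_c = 21, r_n = 144.6 kN; R_n = 89.54 + 3·144.6 = 523.5 kN → 262 kN.
Block shear: A_gv = 1750, A_nv = 966, A_nt = 98 mm²; R_n = min(0.6F_uA_nv, 0.6F_yA_gv) + U_bs·F_u·A_nt = 277.8 kN → 139 kN.
Bolt shear governs: 106 kN.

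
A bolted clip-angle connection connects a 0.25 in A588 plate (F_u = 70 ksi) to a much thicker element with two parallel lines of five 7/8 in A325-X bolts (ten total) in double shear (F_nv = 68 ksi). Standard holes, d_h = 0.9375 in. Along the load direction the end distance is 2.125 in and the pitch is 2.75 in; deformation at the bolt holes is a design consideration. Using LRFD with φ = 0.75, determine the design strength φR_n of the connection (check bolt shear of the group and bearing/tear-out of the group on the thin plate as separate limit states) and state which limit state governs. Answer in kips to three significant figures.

273 kips (bearing governs)

Bolt shear: A_b = π·0.875²/4 = 0.6013 in²; R_n = 68 × 0.6013 × 10 × 2 = 817.8 kips → 0.75 × 817.8 = 613 kips.
Bearing (1.2 l_c t F_u ≤ 2.4 d t F_u): upper limit = 2.4·0.875·0.25·70 = 36.75 kips.
  Edge l_c = 2.125 − 0.9375/2 = 1.656 → r_n = 34.78 kips; interior l_c = 2.75 − 0.9375 = 1.812 → r_n = 36.75 kips.
  R_n,bearing = 2·34.78 + 8·36.75 = 363.6 kips → 0.75 × 363.6 = 273 kips.
Bearing governs: 273 kips.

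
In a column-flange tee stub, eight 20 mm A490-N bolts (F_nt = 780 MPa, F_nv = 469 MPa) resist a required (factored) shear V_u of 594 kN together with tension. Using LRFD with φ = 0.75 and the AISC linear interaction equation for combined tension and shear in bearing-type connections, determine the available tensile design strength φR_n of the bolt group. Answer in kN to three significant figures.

A_b = π·20²/4 = 314.2 mm²; f_rv = 594 × 1000 / (8 × 314.2) = 236.3 MPa.
F'_nt = 1.3 F_nt − (F_nt / φF_nv) f_rv = 1.3·780 − (780/(0.75·469))·236.3 = 489.9 MPa, capped at F_nt → F'_nt = 489.9 MPa.
R_n = F'_nt · A_b · n = 489.9 × 314.2 × 8 / 1000 = 1231 kN.
Design strength φR_n = 0.75 × 1231 = 923 kN.

923 kN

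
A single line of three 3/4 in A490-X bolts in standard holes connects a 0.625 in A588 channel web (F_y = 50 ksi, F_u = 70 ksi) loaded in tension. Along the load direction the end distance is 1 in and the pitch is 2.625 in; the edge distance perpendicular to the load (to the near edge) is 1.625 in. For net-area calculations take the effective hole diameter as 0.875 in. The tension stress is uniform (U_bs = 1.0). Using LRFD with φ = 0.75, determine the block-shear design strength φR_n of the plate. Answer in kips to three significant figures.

Shear plane L_v = 1 + 2·2.625 = 6.25 in; A_gv = 6.25 × 0.625 = 3.906 in².
A_nv = (6.25 − 2.5·0.875) × 0.625 = 2.539 in².
A_nt = (1.625 − 0.5·0.875) × 0.625 = 0.7422 in².
0.6 F_u A_nv = 106.6 kips; 0.6 F_y A_gv = 117.2 kips → shear rupture governs the shear term.
R_n = 106.6 + 1.0 × 70 × 0.7422 = 158.6 kips.
Design strength φR_n = 0.75 × 158.6 = 119 kips.

119 kips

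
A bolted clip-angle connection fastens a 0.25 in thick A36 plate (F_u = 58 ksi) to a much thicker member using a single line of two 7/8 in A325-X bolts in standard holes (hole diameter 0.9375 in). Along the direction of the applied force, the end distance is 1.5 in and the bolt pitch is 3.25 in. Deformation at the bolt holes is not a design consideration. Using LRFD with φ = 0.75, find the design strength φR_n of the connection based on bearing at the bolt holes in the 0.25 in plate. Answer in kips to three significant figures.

45.4 kips

Per bolt r_n = 1.5 l_c t F_u ≤ 3.0 d t F_u; upper limit = 3.0 × 0.875 × 0.25 × 58 = 38.06 kips.
Edge bolt: l_c = 1.5 − 0.9375/2 = 1.031 in → 1.5 × 1.031 × 0.25 × 58 = 22.43 → r_n = 22.43 kips.
Interior bolts: l_c = 3.25 − 0.9375 = 2.312 in → 1.5 × 2.312 × 0.25 × 58 = 50.3 → r_n = 38.06 kips.
R_n = 1 × 22.43 + 1 × 38.06 = 60.49 kips.
Design strength φR_n = 0.75 × 60.49 = 45.4 kips.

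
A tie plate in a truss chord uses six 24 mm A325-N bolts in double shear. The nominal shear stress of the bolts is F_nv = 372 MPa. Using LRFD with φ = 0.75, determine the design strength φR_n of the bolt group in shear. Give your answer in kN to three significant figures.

A_b = π × 24² / 4 = 452.4 mm².
R_n = F_nv · A_b · n · n_s = 372 × 452.4 × 6 × 2 / 1000 = 2019 kN.
Design strength φR_n = 0.75 × 2019 = 1510 kN.

1510 kN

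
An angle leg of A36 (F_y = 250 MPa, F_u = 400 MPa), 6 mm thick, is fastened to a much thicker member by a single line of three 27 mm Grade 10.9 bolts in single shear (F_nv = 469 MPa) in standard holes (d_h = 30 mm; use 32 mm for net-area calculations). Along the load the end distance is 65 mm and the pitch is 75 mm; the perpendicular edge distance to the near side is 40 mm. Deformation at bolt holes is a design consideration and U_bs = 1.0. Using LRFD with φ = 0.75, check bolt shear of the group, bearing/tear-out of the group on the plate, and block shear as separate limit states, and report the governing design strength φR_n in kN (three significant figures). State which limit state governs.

188 kN (block shear governs)

Bolt shear: A_b = π·27²/4 = 572.6 mm²; R_n = 469 × 572.6 × 3 × 1 / 1000 = 805.6 kN → 0.75 × 805.6 = 604 kN.
Bearing: edge l_c = 50, r_n = 144 kN; interior l_c = 45, r_n = 129.6 kN; R_n = 144 + 2·129.6 = 403.2 kN → 302 kN.
Block shear: A_gv = 1290, A_nv = 810, A_nt = 144 mm²; R_n = min(0.6F_uA_nv, 0.6F_yA_gv) + U_bs·F_u·A_nt = 251.1 kN → 188 kN.
Block shear governs: 188 kN.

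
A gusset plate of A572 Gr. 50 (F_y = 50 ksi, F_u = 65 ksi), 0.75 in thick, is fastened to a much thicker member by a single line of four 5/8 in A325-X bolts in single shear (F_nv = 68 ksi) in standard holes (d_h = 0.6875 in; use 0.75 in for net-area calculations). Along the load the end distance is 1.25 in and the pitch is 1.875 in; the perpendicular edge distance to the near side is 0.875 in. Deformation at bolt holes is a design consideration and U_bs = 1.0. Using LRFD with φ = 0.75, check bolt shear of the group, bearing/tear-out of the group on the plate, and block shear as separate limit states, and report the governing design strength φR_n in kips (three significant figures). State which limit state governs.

62.6 kips (bolt shear governs)

Bolt shear: A_b = π·0.625²/4 = 0.3068 in²; R_n = 68 × 0.3068 × 4 × 1 = 83.45 kips → 0.75 × 83.45 = 62.6 kips.
Bearing: edge l_c = 0.9062, r_n = 53.02 kips; interior l_c = 1.188, r_n = 69.47 kips; R_n = 53.02 + 3·69.47 = 261.4 kips → 196 kips.
Block shear: A_gv = 5.156, A_nv = 3.188, A_nt = 0.375 in²; R_n = min(0.6F_uA_nv, 0.6F_yA_gv) + U_bs·F_u·A_nt = 148.7 kips → 112 kips.
Bolt shear governs: 62.6 kips.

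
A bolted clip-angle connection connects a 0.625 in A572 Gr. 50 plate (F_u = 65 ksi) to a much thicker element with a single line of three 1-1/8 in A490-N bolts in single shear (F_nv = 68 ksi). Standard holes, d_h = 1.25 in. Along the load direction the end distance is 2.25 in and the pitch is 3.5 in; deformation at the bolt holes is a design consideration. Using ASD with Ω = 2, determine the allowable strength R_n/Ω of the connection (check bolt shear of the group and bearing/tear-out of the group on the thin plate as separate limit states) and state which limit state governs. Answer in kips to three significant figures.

Bolt shear: A_b = π·1.125²/4 = 0.994 in²; R_n = 68 × 0.994 × 3 × 1 = 202.8 kips → 202.8 / 2 = 101 kips.
Bearing (1.2 l_c t F_u ≤ 2.4 d t F_u): upper limit = 2.4·1.125·0.625·65 = 109.7 kips.
  Edge l_c = 2.25 − 1.25/2 = 1.625 → r_n = 79.22 kips; interior l_c = 3.5 − 1.25 = 2.25 → r_n = 109.7 kips.
  R_n,bearing = 1·79.22 + 2·109.7 = 298.6 kips → 298.6 / 2 = 149 kips.
Bolt shear governs: 101 kips.

101 kips (bolt shear governs)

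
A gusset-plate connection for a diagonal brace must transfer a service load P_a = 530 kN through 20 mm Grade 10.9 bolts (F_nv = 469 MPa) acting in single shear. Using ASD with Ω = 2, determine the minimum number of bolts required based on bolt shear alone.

A_b = π·20²/4 = 314.2 mm².
Per-bolt allowable strength R_n/Ω = 469 × 314.2 × 1 / 1000 / 2 = 73.67 kN.
n ≥ 530 / 73.67 = 7.194 → use 8 bolts.

8 bolts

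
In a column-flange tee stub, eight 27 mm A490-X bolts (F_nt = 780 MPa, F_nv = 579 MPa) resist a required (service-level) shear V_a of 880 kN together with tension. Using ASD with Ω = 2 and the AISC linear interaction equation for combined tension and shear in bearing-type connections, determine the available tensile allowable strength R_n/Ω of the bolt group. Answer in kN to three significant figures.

1140 kN

A_b = π·27²/4 = 572.6 mm²; f_rv = 880 × 1000 / (8 × 572.6) = 192.1 MPa.
F'_nt = 1.3 F_nt − (Ω F_nt / F_nv) f_rv = 1.3·780 − (2·780/579)·192.1 = 496.4 MPa, capped at F_nt → F'_nt = 496.4 MPa.
R_n = F'_nt · A_b · n = 496.4 × 572.6 × 8 / 1000 = 2274 kN.
Allowable strength R_n/Ω = 2274 / 2 = 1140 kN.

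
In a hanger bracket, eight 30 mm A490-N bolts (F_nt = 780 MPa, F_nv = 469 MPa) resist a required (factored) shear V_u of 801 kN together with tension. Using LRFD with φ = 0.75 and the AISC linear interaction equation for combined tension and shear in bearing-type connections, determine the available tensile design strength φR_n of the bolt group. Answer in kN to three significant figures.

A_b = π·30²/4 = 706.9 mm²; f_rv = 801 × 1000 / (8 × 706.9) = 141.6 MPa.
F'_nt = 1.3 F_nt − (F_nt / φF_nv) f_rv = 1.3·780 − (780/(0.75·469))·141.6 = 699.9 MPa, capped at F_nt → F'_nt = 699.9 MPa.
R_n = F'_nt · A_b · n = 699.9 × 706.9 × 8 / 1000 = 3958 kN.
Design strength φR_n = 0.75 × 3958 = 2970 kN.

2970 kN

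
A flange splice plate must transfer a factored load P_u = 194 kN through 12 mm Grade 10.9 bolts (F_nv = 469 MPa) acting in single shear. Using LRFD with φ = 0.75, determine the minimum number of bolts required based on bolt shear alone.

5 bolts

A_b = π·12²/4 = 113.1 mm².
Per-bolt design strength φR_n = 0.75 × 469 × 113.1 × 1 / 1000 = 39.78 kN.
n ≥ 194 / 39.78 = 4.877 → use 5 bolts.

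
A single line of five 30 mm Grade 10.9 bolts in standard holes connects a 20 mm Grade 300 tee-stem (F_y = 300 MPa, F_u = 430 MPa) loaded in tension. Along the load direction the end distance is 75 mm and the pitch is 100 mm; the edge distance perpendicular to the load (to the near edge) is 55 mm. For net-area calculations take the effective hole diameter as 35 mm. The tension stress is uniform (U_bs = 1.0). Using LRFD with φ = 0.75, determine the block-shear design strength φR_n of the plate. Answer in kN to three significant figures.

Shear plane L_v = 75 + 4·100 = 475 mm; A_gv = 475 × 20 = 9500 mm².
A_nv = (475 − 4.5·35) × 20 = 6350 mm².
A_nt = (55 − 0.5·35) × 20 = 750 mm².
0.6 F_u A_nv = 1638 kN; 0.6 F_y A_gv = 1710 kN → shear rupture governs the shear term.
R_n = 1638 + 1.0 × 430 × 750 / 1000 = 1961 kN.
Design strength φR_n = 0.75 × 1961 = 1470 kN.

1470 kN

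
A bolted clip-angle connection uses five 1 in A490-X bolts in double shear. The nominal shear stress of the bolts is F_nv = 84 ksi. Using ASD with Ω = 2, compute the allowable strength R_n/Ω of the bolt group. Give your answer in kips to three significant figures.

330 kips

A_b = π × 1² / 4 = 0.7854 in².
R_n = F_nv · A_b · n · n_s = 84 × 0.7854 × 5 × 2 = 659.7 kips.
Allowable strength R_n/Ω = 659.7 / 2 = 330 kips.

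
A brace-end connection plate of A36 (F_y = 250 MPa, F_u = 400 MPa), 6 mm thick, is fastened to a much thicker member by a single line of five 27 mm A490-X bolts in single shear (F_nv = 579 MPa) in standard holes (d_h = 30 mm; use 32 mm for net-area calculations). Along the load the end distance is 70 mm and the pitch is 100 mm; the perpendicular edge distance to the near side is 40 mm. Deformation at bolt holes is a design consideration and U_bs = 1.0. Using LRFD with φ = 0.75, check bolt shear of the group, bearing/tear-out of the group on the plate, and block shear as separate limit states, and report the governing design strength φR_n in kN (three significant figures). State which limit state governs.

360 kN (block shear governs)

Bolt shear: A_b = π·27²/4 = 572.6 mm²; R_n = 579 × 572.6 × 5 × 1 / 1000 = 1658 kN → 0.75 × 1658 = 1240 kN.
Bearing: edge l_c = 55, r_n = 155.5 kN; interior l_c = 70, r_n = 155.5 kN; R_n = 155.5 + 4·155.5 = 777.6 kN → 583 kN.
Block shear: A_gv = 2820, A_nv = 1956, A_nt = 144 mm²; R_n = min(0.6F_uA_nv, 0.6F_yA_gv) + U_bs·F_u·A_nt = 480.6 kN → 360 kN.
Block shear governs: 360 kN.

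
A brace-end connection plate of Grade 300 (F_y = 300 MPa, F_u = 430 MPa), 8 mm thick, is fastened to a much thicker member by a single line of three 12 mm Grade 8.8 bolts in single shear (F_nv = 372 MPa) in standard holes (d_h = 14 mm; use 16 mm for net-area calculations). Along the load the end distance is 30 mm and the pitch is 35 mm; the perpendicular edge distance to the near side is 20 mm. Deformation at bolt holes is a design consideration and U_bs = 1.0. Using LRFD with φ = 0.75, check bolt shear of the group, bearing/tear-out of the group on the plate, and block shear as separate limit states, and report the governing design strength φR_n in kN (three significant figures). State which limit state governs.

Bolt shear: A_b = π·12²/4 = 113.1 mm²; R_n = 372 × 113.1 × 3 × 1 / 1000 = 126.2 kN → 0.75 × 126.2 = 94.7 kN.
Bearing: edge l_c = 23, r_n = 94.94 kN; interior l_c = 21, r_n = 86.69 kN; R_n = 94.94 + 2·86.69 = 268.3 kN → 201 kN.
Block shear: A_gv = 800, A_nv = 480, A_nt = 96 mm²; R_n = min(0.6F_uA_nv, 0.6F_yA_gv) + U_bs·F_u·A_nt = 165.1 kN → 124 kN.
Bolt shear governs: 94.7 kN.

94.7 kN (bolt shear governs)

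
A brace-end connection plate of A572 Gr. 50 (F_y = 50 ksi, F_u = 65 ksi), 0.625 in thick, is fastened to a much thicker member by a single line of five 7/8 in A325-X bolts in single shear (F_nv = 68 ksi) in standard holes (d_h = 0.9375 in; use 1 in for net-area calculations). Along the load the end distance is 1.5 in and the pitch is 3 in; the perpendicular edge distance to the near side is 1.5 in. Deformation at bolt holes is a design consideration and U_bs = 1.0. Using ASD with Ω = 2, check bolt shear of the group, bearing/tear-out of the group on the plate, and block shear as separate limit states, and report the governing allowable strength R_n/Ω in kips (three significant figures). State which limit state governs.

102 kips (bolt shear governs)

Bolt shear: A_b = π·0.875²/4 = 0.6013 in²; R_n = 68 × 0.6013 × 5 × 1 = 204.4 kips → 204.4 / 2 = 102 kips.
Bearing: edge l_c = 1.031, r_n = 50.27 kips; interior l_c = 2.062, r_n = 85.31 kips; R_n = 50.27 + 4·85.31 = 391.5 kips → 196 kips.
Block shear: A_gv = 8.438, A_nv = 5.625, A_nt = 0.625 in²; R_n = min(0.6F_uA_nv, 0.6F_yA_gv) + U_bs·F_u·A_nt = 260 kips → 130 kips.
Bolt shear governs: 102 kips.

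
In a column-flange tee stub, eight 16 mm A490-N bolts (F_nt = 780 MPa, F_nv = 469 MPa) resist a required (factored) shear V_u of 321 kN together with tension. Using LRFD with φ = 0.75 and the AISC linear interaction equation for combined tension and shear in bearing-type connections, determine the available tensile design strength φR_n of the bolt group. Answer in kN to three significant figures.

A_b = π·16²/4 = 201.1 mm²; f_rv = 321 × 1000 / (8 × 201.1) = 199.6 MPa.
F'_nt = 1.3 F_nt − (F_nt / φF_nv) f_rv = 1.3·780 − (780/(0.75·469))·199.6 = 571.5 MPa, capped at F_nt → F'_nt = 571.5 MPa.
R_n = F'_nt · A_b · n = 571.5 × 201.1 × 8 / 1000 = 919.2 kN.
Design strength φR_n = 0.75 × 919.2 = 689 kN.

689 kN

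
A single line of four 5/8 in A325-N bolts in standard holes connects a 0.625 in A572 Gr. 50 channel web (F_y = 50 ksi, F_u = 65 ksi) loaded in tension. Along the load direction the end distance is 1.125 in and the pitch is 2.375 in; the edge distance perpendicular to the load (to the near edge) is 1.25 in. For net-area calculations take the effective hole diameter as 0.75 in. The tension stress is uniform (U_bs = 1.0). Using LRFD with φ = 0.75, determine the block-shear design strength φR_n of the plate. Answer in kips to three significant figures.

129 kips

Shear plane L_v = 1.125 + 3·2.375 = 8.25 in; A_gv = 8.25 × 0.625 = 5.156 in².
A_nv = (8.25 − 3.5·0.75) × 0.625 = 3.516 in².
A_nt = (1.25 − 0.5·0.75) × 0.625 = 0.5469 in².
0.6 F_u A_nv = 137.1 kips; 0.6 F_y A_gv = 154.7 kips → shear rupture governs the shear term.
R_n = 137.1 + 1.0 × 65 × 0.5469 = 172.7 kips.
Design strength φR_n = 0.75 × 172.7 = 129 kips.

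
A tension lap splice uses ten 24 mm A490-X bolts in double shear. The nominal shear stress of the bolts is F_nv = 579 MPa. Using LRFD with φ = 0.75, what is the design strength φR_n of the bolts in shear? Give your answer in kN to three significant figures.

3930 kN

A_b = π × 24² / 4 = 452.4 mm².
R_n = F_nv · A_b · n · n_s = 579 × 452.4 × 10 × 2 / 1000 = 5239 kN.
Design strength φR_n = 0.75 × 5239 = 3930 kN.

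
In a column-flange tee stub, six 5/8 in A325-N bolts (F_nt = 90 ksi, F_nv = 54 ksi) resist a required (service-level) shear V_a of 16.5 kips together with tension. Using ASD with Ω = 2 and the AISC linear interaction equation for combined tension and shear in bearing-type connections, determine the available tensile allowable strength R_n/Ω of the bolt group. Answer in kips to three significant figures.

A_b = π·0.625²/4 = 0.3068 in²; f_rv = 16.5 / (6 × 0.3068) = 8.964 ksi.
F'_nt = 1.3 F_nt − (Ω F_nt / F_nv) f_rv = 1.3·90 − (2·90/54)·8.964 = 87.12 ksi, capped at F_nt → F'_nt = 87.12 ksi.
R_n = F'_nt · A_b · n = 87.12 × 0.3068 × 6 = 160.4 kips.
Allowable strength R_n/Ω = 160.4 / 2 = 80.2 kips.

80.2 kips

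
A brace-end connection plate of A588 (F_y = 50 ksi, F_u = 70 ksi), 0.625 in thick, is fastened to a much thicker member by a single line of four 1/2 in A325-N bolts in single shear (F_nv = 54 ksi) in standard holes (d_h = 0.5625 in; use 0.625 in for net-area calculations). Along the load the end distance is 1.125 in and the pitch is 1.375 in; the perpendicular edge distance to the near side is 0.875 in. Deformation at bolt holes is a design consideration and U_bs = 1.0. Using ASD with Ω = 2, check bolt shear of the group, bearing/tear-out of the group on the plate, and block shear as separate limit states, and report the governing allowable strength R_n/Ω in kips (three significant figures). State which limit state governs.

Bolt shear: A_b = π·0.5²/4 = 0.1963 in²; R_n = 54 × 0.1963 × 4 × 1 = 42.41 kips → 42.41 / 2 = 21.2 kips.
Bearing: edge l_c = 0.8438, r_n = 44.3 kips; interior l_c = 0.8125, r_n = 42.66 kips; R_n = 44.3 + 3·42.66 = 172.3 kips → 86.1 kips.
Block shear: A_gv = 3.281, A_nv = 1.914, A_nt = 0.3516 in²; R_n = min(0.6F_uA_nv, 0.6F_yA_gv) + U_bs·F_u·A_nt = 105 kips → 52.5 kips.
Bolt shear governs: 21.2 kips.

21.2 kips (bolt shear governs)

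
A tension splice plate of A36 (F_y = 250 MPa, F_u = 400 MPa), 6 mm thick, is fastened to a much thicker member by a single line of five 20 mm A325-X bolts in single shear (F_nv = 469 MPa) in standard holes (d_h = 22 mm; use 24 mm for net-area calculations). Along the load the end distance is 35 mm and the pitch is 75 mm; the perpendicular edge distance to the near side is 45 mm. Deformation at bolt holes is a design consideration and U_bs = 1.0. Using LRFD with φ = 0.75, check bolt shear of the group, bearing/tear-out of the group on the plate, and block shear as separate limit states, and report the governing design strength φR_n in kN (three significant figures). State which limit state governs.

286 kN (block shear governs)

Bolt shear: A_b = π·20²/4 = 314.2 mm²; R_n = 469 × 314.2 × 5 × 1 / 1000 = 736.7 kN → 0.75 × 736.7 = 553 kN.
Bearing: edge l_c = 24, r_n = 69.12 kN; interior l_c = 53, r_n = 115.2 kN; R_n = 69.12 + 4·115.2 = 529.9 kN → 397 kN.
Block shear: A_gv = 2010, A_nv = 1362, A_nt = 198 mm²; R_n = min(0.6F_uA_nv, 0.6F_yA_gv) + U_bs·F_u·A_nt = 380.7 kN → 286 kN.
Block shear governs: 286 kN.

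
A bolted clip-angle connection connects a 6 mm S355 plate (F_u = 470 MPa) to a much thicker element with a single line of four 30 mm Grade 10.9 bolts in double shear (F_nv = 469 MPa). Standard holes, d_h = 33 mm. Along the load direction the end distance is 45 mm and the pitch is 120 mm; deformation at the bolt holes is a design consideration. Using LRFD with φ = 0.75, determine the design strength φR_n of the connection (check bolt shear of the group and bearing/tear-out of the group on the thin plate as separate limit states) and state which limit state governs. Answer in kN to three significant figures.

Bolt shear: A_b = π·30²/4 = 706.9 mm²; R_n = 469 × 706.9 × 4 × 2 / 1000 = 2652 kN → 0.75 × 2652 = 1990 kN.
Bearing (1.2 l_c t F_u ≤ 2.4 d t F_u): upper limit = 2.4·30·6·470 / 1000 = 203 kN.
  Edge l_c = 45 − 33/2 = 28.5 → r_n = 96.44 kN; interior l_c = 120 − 33 = 87 → r_n = 203 kN.
  R_n,bearing = 1·96.44 + 3·203 = 705.6 kN → 0.75 × 705.6 = 529 kN.
Bearing governs: 529 kN.

529 kN (bearing governs)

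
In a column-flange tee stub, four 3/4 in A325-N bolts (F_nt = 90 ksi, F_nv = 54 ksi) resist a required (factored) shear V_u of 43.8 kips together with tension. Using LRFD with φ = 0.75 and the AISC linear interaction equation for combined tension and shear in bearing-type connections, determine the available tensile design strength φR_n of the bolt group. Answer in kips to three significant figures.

A_b = π·0.75²/4 = 0.4418 in²; f_rv = 43.8 / (4 × 0.4418) = 24.79 ksi.
F'_nt = 1.3 F_nt − (F_nt / φF_nv) f_rv = 1.3·90 − (90/(0.75·54))·24.79 = 61.92 ksi, capped at F_nt → F'_nt = 61.92 ksi.
R_n = F'_nt · A_b · n = 61.92 × 0.4418 × 4 = 109.4 kips.
Design strength φR_n = 0.75 × 109.4 = 82.1 kips.

82.1 kips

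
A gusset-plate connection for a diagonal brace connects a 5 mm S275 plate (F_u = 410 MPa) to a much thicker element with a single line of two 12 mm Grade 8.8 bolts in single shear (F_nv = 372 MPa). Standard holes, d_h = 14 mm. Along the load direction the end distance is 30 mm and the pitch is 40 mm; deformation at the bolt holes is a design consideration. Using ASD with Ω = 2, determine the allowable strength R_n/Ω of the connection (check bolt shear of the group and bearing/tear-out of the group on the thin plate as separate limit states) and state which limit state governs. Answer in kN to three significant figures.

Bolt shear: A_b = π·12²/4 = 113.1 mm²; R_n = 372 × 113.1 × 2 × 1 / 1000 = 84.14 kN → 84.14 / 2 = 42.1 kN.
Bearing (1.2 l_c t F_u ≤ 2.4 d t F_u): upper limit = 2.4·12·5·410 / 1000 = 59.04 kN.
  Edge l_c = 30 − 14/2 = 23 → r_n = 56.58 kN; interior l_c = 40 − 14 = 26 → r_n = 59.04 kN.
  R_n,bearing = 1·56.58 + 1·59.04 = 115.6 kN → 115.6 / 2 = 57.8 kN.
Bolt shear governs: 42.1 kN.

42.1 kN (bolt shear governs)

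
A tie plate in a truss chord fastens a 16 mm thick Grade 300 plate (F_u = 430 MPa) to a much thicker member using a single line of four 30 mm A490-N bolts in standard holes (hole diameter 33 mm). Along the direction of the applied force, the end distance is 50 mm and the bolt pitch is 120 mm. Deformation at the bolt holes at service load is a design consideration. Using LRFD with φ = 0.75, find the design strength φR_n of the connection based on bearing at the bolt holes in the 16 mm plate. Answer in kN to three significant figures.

Per bolt r_n = 1.2 l_c t F_u ≤ 2.4 d t F_u; upper limit = 2.4 × 30 × 16 × 430 / 1000 = 495.4 kN.
Edge bolt: l_c = 50 − 33/2 = 33.5 mm → 1.2 × 33.5 × 16 × 430 / 1000 = 276.6 → r_n = 276.6 kN.
Interior bolts: l_c = 120 − 33 = 87 mm → 1.2 × 87 × 16 × 430 / 1000 = 718.3 → r_n = 495.4 kN.
R_n = 1 × 276.6 + 3 × 495.4 = 1763 kN.
Design strength φR_n = 0.75 × 1763 = 1320 kN.

1320 kN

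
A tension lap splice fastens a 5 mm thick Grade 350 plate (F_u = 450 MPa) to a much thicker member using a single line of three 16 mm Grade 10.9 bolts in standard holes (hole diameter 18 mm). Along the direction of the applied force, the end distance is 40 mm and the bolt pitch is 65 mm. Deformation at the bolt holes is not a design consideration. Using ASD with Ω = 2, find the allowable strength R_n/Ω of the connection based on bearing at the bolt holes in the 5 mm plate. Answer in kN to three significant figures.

160 kN

Per bolt r_n = 1.5 l_c t F_u ≤ 3.0 d t F_u; upper limit = 3.0 × 16 × 5 × 450 / 1000 = 108 kN.
Edge bolt: l_c = 40 − 18/2 = 31 mm → 1.5 × 31 × 5 × 450 / 1000 = 104.6 → r_n = 104.6 kN.
Interior bolts: l_c = 65 − 18 = 47 mm → 1.5 × 47 × 5 × 450 / 1000 = 158.6 → r_n = 108 kN.
R_n = 1 × 104.6 + 2 × 108 = 320.6 kN.
Allowable strength R_n/Ω = 320.6 / 2 = 160 kN.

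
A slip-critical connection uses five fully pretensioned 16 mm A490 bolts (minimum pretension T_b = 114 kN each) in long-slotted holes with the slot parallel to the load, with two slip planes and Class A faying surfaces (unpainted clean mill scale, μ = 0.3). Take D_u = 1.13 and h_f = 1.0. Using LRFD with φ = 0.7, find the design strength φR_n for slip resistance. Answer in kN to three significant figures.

R_n = μ · D_u · h_f · T_b · n_s · n_b = 0.3 × 1.13 × 1.0 × 114 × 2 × 5 = 386.5 kN.
Design strength φR_n = 0.7 × 386.5 = 271 kN.

271 kN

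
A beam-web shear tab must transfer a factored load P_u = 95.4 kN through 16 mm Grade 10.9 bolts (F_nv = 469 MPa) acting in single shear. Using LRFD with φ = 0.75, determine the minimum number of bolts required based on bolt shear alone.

A_b = π·16²/4 = 201.1 mm².
Per-bolt design strength φR_n = 0.75 × 469 × 201.1 × 1 / 1000 = 70.72 kN.
n ≥ 95.4 / 70.72 = 1.349 → use 2 bolts.

2 bolts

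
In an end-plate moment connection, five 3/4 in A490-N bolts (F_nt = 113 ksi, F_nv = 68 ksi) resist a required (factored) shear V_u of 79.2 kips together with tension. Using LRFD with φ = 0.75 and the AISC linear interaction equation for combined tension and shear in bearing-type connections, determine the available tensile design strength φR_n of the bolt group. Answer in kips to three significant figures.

112 kips

A_b = π·0.75²/4 = 0.4418 in²; f_rv = 79.2 / (5 × 0.4418) = 35.85 ksi.
F'_nt = 1.3 F_nt − (F_nt / φF_nv) f_rv = 1.3·113 − (113/(0.75·68))·35.85 = 67.46 ksi, capped at F_nt → F'_nt = 67.46 ksi.
R_n = F'_nt · A_b · n = 67.46 × 0.4418 × 5 = 149 kips.
Design strength φR_n = 0.75 × 149 = 112 kips.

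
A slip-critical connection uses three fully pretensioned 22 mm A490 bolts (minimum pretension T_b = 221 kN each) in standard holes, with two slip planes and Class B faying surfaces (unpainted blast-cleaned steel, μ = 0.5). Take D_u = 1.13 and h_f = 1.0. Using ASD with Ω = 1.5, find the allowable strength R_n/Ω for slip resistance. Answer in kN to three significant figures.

R_n = μ · D_u · h_f · T_b · n_s · n_b = 0.5 × 1.13 × 1.0 × 221 × 2 × 3 = 749.2 kN.
Allowable strength R_n/Ω = 749.2 / 1.5 = 499 kN.

499 kN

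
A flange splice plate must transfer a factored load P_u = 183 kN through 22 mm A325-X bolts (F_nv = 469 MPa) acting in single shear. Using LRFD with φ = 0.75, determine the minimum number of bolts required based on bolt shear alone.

2 bolts

A_b = π·22²/4 = 380.1 mm².
Per-bolt design strength φR_n = 0.75 × 469 × 380.1 × 1 / 1000 = 133.7 kN.
n ≥ 183 / 133.7 = 1.369 → use 2 bolts.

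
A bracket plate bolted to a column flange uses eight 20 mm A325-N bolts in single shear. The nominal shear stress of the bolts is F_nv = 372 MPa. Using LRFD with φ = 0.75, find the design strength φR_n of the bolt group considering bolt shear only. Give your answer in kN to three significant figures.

A_b = π × 20² / 4 = 314.2 mm².
R_n = F_nv · A_b · n · n_s = 372 × 314.2 × 8 × 1 / 1000 = 934.9 kN.
Design strength φR_n = 0.75 × 934.9 = 701 kN.

701 kN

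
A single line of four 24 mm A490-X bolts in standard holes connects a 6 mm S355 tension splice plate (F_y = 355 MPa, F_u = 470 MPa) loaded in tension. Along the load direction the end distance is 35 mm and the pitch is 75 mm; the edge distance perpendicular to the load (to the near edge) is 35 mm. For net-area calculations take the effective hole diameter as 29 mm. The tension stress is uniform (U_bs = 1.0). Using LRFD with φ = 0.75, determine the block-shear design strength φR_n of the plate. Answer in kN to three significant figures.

Shear plane L_v = 35 + 3·75 = 260 mm; A_gv = 260 × 6 = 1560 mm².
A_nv = (260 − 3.5·29) × 6 = 951 mm².
A_nt = (35 − 0.5·29) × 6 = 123 mm².
0.6 F_u A_nv = 268.2 kN; 0.6 F_y A_gv = 332.3 kN → shear rupture governs the shear term.
R_n = 268.2 + 1.0 × 470 × 123 / 1000 = 326 kN.
Design strength φR_n = 0.75 × 326 = 244 kN.

244 kN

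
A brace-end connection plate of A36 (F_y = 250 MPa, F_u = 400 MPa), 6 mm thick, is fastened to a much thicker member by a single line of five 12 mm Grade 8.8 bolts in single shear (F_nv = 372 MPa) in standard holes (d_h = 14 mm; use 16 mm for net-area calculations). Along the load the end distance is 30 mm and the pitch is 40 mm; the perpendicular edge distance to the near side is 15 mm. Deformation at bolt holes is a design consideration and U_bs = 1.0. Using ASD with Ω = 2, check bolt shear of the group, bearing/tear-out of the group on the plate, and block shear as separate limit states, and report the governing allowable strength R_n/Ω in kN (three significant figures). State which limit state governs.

Bolt shear: A_b = π·12²/4 = 113.1 mm²; R_n = 372 × 113.1 × 5 × 1 / 1000 = 210.4 kN → 210.4 / 2 = 105 kN.
Bearing: edge l_c = 23, r_n = 66.24 kN; interior l_c = 26, r_n = 69.12 kN; R_n = 66.24 + 4·69.12 = 342.7 kN → 171 kN.
Block shear: A_gv = 1140, A_nv = 708, A_nt = 42 mm²; R_n = min(0.6F_uA_nv, 0.6F_yA_gv) + U_bs·F_u·A_nt = 186.7 kN → 93.4 kN.
Block shear governs: 93.4 kN.

93.4 kN (block shear governs)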